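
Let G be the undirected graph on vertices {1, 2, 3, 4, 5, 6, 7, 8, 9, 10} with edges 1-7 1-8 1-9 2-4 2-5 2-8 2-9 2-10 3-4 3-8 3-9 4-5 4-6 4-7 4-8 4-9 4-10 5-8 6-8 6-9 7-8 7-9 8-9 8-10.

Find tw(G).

A width-3 tree decomposition is:
Bags: B1 = {3, 4, 8, 9}  B2 = {2, 4, 8, 9}  B3 = {4, 7, 8, 9}  B4 = {4, 6, 8, 9}  B5 = {1, 7, 8, 9}  B6 = {2, 4, 8, 10}  B7 = {2, 4, 5, 8}
Tree: B1–B2, B2–B3, B3–B4, B3–B5, B2–B6, B2–B7
Each bag holds 4 vertices, so the decomposition has width 3, which upper-bounds the treewidth. Conversely, {1, 7, 8, 9} is a clique of size 4, and the vertices of any clique must share a bag in every tree decomposition; so some bag has ≥ 4 vertices and tw(G) ≥ 3. Therefore the treewidth is 3.

3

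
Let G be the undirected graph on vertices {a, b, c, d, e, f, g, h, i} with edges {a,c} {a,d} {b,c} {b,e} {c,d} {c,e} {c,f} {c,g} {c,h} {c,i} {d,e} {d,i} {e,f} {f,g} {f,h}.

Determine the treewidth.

A width-2 tree decomposition is:
Bags: B1 = {c, d, e}  B2 = {c, e, f}  B3 = {c, f, h}  B4 = {c, d, i}  B5 = {c, f, g}  B6 = {a, c, d}  B7 = {b, c, e}
Tree: B1–B2, B2–B3, B1–B4, B3–B5, B1–B6, B1–B7
Each bag holds 3 vertices, so the decomposition has width 2, which upper-bounds the treewidth. For the lower bound, the 3 vertices {c, d, e} are pairwise adjacent, and any tree decomposition puts a clique entirely inside one bag — forcing width ≥ 2. Combining the bounds, tw(G) = 2.

2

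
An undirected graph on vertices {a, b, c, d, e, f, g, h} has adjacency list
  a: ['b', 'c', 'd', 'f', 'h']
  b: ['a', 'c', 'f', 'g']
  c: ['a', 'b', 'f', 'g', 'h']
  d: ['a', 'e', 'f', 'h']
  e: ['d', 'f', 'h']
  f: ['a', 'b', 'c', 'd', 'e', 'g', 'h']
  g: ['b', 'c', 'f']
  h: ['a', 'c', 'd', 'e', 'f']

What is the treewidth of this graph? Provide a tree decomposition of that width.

Every bag has size at most 4, so the width is 4 − 1 = 3 and tw(G) ≤ 3. Conversely, {b, c, f, g} is a clique of size 4, and the vertices of any clique must share a bag in every tree decomposition; so some bag has ≥ 4 vertices and tw(G) ≥ 3. Therefore the treewidth is 3.

Treewidth 3.
One such decomposition:
Bags: B1 = {a, c, f, h}  B2 = {a, d, f, h}  B3 = {a, b, c, f}  B4 = {d, e, f, h}  B5 = {b, c, f, g}
Tree: B1–B2, B1–B3, B2–B4, B3–B5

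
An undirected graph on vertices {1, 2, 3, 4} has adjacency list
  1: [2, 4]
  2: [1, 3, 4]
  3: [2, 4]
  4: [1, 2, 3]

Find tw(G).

A width-2 tree decomposition is:
Bags: B1 = {1, 2, 4}  B2 = {2, 3, 4}
Tree: B1–B2
Every bag has size at most 3, so the width is 3 − 1 = 2 and tw(G) ≤ 2. On the other hand G contains the 3-clique {1, 2, 4}. A clique must lie in a single bag of any decomposition, so no decomposition can have width below 2. Therefore the treewidth is 2.

2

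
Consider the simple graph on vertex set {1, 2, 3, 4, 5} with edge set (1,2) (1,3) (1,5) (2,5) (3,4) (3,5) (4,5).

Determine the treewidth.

2

A width-2 tree decomposition is:
Bags: B1 = {3, 4, 5}  B2 = {1, 3, 5}  B3 = {1, 2, 5}
Tree: B1–B2, B2–B3
Each bag holds 3 vertices, so the decomposition has width 2, which upper-bounds the treewidth. On the other hand G contains the 3-clique {1, 2, 5}. A clique must lie in a single bag of any decomposition, so no decomposition can have width below 2. Combining the bounds, tw(G) = 2.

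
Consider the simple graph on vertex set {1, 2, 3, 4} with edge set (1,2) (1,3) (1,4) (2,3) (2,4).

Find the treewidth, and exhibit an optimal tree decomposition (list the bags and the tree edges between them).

Treewidth 2.
Bags: B1 = {1, 2, 3}  B2 = {1, 2, 4}
Tree: B1–B2

Each bag holds 3 vertices, so the decomposition has width 2, which upper-bounds the treewidth. For the lower bound, the 3 vertices {1, 2, 3} are pairwise adjacent, and any tree decomposition puts a clique entirely inside one bag — forcing width ≥ 2. Therefore the treewidth is 2.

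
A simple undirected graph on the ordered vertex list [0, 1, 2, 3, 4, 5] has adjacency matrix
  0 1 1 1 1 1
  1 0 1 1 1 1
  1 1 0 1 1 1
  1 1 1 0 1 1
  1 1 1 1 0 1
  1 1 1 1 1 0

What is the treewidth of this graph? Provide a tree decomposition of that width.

Treewidth 5.
Bags: B1 = {0, 1, 2, 3, 4, 5}
Tree: (single bag)

With just one bag of size 6, the width is 6 − 1 = 5, so tw(G) ≤ 5. Conversely, {0, 1, 2, 3, 4, 5} is a clique of size 6, and the vertices of any clique must share a bag in every tree decomposition; so some bag has ≥ 6 vertices and tw(G) ≥ 5. The upper and lower bounds meet at 5, so that is the treewidth.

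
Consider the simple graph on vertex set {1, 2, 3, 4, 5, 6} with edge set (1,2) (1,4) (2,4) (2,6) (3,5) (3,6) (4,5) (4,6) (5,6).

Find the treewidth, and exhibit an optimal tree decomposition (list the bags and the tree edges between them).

Each bag holds 3 vertices, so the decomposition has width 2, which upper-bounds the treewidth. Conversely, {3, 5, 6} is a clique of size 3, and the vertices of any clique must share a bag in every tree decomposition; so some bag has ≥ 3 vertices and tw(G) ≥ 2. Hence tw(G) = 2 exactly.

Treewidth 2.
Bags: B1 = {2, 4, 6}  B2 = {4, 5, 6}  B3 = {3, 5, 6}  B4 = {1, 2, 4}
Tree: B1–B2, B2–B3, B1–B4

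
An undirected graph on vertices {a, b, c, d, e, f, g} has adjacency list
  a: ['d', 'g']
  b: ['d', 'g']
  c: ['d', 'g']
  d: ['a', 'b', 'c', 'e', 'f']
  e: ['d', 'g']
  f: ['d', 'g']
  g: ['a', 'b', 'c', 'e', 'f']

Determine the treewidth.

2

A width-2 tree decomposition is:
Bags: B1 = {d, f, g}  B2 = {b, d, g}  B3 = {d, e, g}  B4 = {a, d, g}  B5 = {c, d, g}
Tree: B1–B2, B2–B3, B3–B4, B4–B5
The largest bag has 3 vertices, giving width 2; this decomposition certifies tw(G) ≤ 2. For the lower bound, G contains the cycle d–f–g–b–d, so G is not a forest; only forests have treewidth ≤ 1, hence tw(G) ≥ 2. The upper and lower bounds meet at 2, so that is the treewidth.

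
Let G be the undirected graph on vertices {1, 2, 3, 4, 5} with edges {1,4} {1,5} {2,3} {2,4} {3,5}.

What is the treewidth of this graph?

2

A width-2 tree decomposition is:
Bags: B1 = {1, 2, 4}  B2 = {1, 2, 3}  B3 = {1, 3, 5}
Tree: B1–B2, B2–B3
The largest bag has 3 vertices, giving width 2; this decomposition certifies tw(G) ≤ 2. Since 1–4–2–3–5–1 is a cycle in G, G is not acyclic. Forests are exactly the graphs of treewidth ≤ 1, so tw(G) ≥ 2. Combining the bounds, tw(G) = 2.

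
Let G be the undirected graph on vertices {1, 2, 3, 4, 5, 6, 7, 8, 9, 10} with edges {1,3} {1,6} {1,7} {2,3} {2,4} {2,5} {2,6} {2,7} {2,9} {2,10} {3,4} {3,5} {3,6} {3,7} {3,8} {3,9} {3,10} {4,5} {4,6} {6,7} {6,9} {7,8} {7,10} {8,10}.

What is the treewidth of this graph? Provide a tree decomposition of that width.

Each bag holds 4 vertices, so the decomposition has width 3, which upper-bounds the treewidth. For the lower bound, the 4 vertices {3, 7, 8, 10} are pairwise adjacent, and any tree decomposition puts a clique entirely inside one bag — forcing width ≥ 3. Combining the bounds, tw(G) = 3.

Treewidth 3.
One such decomposition:
Bags: B1 = {2, 3, 6, 9}  B2 = {2, 3, 6, 7}  B3 = {2, 3, 4, 6}  B4 = {2, 3, 4, 5}  B5 = {2, 3, 7, 10}  B6 = {3, 7, 8, 10}  B7 = {1, 3, 6, 7}
Tree: B1–B2, B2–B3, B3–B4, B2–B5, B5–B6, B2–B7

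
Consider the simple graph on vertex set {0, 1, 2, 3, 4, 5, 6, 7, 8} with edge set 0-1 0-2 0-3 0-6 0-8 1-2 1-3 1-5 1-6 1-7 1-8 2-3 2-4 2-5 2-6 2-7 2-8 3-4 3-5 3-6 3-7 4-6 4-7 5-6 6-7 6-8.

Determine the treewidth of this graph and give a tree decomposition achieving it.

The largest bag has 5 vertices, giving width 4; this decomposition certifies tw(G) ≤ 4. For the lower bound, the 5 vertices {0, 1, 2, 6, 8} are pairwise adjacent, and any tree decomposition puts a clique entirely inside one bag — forcing width ≥ 4. Combining the bounds, tw(G) = 4.

Treewidth 4.
One such decomposition:
Bags: B1 = {1, 2, 3, 6, 7}  B2 = {2, 3, 4, 6, 7}  B3 = {0, 1, 2, 3, 6}  B4 = {1, 2, 3, 5, 6}  B5 = {0, 1, 2, 6, 8}
Tree: B1–B2, B1–B3, B3–B4, B3–B5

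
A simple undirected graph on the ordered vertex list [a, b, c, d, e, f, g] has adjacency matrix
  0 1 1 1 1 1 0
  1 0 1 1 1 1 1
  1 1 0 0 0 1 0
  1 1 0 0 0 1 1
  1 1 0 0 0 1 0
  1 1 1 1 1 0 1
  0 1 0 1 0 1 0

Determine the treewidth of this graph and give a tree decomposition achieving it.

The largest bag has 4 vertices, giving width 3; this decomposition certifies tw(G) ≤ 3. For the lower bound, the 4 vertices {b, d, f, g} are pairwise adjacent, and any tree decomposition puts a clique entirely inside one bag — forcing width ≥ 3. Therefore the treewidth is 3.

Treewidth 3.
One optimal decomposition is:
Bags: B1 = {a, b, c, f}  B2 = {a, b, d, f}  B3 = {b, d, f, g}  B4 = {a, b, e, f}
Tree: B1–B2, B2–B3, B2–B4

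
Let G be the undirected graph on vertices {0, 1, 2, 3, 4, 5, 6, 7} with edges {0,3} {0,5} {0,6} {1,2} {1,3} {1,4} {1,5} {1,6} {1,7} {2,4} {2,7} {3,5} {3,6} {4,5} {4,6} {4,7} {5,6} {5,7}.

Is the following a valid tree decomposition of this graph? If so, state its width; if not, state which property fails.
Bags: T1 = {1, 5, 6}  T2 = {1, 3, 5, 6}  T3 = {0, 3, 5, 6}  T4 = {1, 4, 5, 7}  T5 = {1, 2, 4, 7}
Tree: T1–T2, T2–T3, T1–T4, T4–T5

A tree decomposition must satisfy three properties: every vertex lies in some bag; for every edge, both endpoints lie together in some bag; and for every vertex, the bags containing it form a connected subtree. Here edge (4,6) lies in no bag, so the decomposition is invalid.

No — edge (4,6) lies in no bag.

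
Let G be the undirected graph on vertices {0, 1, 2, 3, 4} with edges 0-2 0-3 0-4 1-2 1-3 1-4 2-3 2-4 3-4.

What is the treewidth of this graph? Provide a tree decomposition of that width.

Treewidth 3.
One such decomposition:
Bags: B1 = {1, 2, 3, 4}  B2 = {0, 2, 3, 4}
Tree: B1–B2

Every bag has size at most 4, so the width is 4 − 1 = 3 and tw(G) ≤ 3. On the other hand G contains the 4-clique {0, 2, 3, 4}. A clique must lie in a single bag of any decomposition, so no decomposition can have width below 3. Combining the bounds, tw(G) = 3.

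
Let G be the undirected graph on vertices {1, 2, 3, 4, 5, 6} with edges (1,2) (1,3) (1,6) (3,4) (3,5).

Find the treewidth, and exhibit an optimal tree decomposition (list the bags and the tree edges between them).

Treewidth 1.
Bags: B1 = {1, 2}  B2 = {1, 3}  B3 = {3, 5}  B4 = {3, 4}  B5 = {1, 6}
Tree: B1–B2, B2–B3, B2–B4, B2–B5

Every bag has size at most 2, so the width is 2 − 1 = 1 and tw(G) ≤ 1. Since G has at least one edge (e.g. 1–2), it is not an edgeless graph, so tw(G) ≥ 1. Combining the bounds, tw(G) = 1.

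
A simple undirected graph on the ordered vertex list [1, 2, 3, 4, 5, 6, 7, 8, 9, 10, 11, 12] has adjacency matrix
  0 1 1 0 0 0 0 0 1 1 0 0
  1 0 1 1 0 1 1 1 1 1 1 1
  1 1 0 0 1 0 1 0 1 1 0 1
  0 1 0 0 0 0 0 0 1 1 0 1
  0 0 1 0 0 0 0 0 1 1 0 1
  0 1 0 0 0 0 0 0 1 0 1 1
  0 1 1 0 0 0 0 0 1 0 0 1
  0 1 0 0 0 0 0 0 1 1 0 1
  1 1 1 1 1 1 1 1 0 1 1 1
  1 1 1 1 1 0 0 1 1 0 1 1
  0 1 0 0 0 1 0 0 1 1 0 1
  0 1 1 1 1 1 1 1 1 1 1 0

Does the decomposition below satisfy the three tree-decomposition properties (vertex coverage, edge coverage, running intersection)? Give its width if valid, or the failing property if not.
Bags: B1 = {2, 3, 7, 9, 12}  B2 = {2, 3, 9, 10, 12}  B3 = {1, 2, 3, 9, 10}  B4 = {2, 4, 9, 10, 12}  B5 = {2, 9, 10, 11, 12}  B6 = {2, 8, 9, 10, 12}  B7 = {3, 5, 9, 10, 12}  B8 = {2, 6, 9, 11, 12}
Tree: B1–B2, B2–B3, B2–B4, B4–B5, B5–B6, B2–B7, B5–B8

Yes; width 4.

Every vertex of G appears in some bag (union = {1, 2, 3, 4, 5, 6, 7, 8, 9, 10, 11, 12}); every edge is covered by a bag; and for each vertex v the set of bags containing v is connected in the bag tree. The decomposition is therefore valid. The largest bag has 5 vertices, so the width is 4.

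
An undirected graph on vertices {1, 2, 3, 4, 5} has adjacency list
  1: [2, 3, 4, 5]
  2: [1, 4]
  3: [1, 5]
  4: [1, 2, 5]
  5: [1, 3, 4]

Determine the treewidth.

2

A width-2 tree decomposition is:
Bags: B1 = {1, 4, 5}  B2 = {1, 3, 5}  B3 = {1, 2, 4}
Tree: B1–B2, B1–B3
Each bag holds 3 vertices, so the decomposition has width 2, which upper-bounds the treewidth. For the lower bound, the 3 vertices {1, 3, 5} are pairwise adjacent, and any tree decomposition puts a clique entirely inside one bag — forcing width ≥ 2. Therefore the treewidth is 2.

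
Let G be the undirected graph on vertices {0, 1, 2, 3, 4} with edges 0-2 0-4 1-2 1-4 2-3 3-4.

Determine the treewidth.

2

A width-2 tree decomposition is:
Bags: B1 = {2, 3, 4}  B2 = {1, 2, 4}  B3 = {0, 2, 4}
Tree: B1–B2, B2–B3
Every bag has size at most 3, so the width is 3 − 1 = 2 and tw(G) ≤ 2. The edges 4–3–2–1–4 form a cycle, so G is not a tree and its treewidth is at least 2. The upper and lower bounds meet at 2, so that is the treewidth.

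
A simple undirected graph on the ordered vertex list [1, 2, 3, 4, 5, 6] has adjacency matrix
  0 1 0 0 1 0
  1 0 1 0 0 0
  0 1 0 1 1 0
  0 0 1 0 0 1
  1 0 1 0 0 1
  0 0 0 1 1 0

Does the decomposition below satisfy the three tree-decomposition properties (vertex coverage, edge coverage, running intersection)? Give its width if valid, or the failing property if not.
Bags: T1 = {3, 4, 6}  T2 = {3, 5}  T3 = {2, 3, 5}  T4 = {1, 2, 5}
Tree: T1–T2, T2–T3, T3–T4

No — edge (6,5) lies in no bag.

A tree decomposition must satisfy three properties: every vertex lies in some bag; for every edge, both endpoints lie together in some bag; and for every vertex, the bags containing it form a connected subtree. Here edge (6,5) lies in no bag, so the decomposition is invalid.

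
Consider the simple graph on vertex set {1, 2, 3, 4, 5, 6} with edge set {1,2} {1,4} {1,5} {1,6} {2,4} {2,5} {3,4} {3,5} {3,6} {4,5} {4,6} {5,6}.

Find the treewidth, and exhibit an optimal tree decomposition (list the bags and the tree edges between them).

Treewidth 3.
One such decomposition:
Bags: B1 = {3, 4, 5, 6}  B2 = {1, 4, 5, 6}  B3 = {1, 2, 4, 5}
Tree: B1–B2, B2–B3

Every bag has size at most 4, so the width is 4 − 1 = 3 and tw(G) ≤ 3. For the lower bound, the 4 vertices {1, 2, 4, 5} are pairwise adjacent, and any tree decomposition puts a clique entirely inside one bag — forcing width ≥ 3. The upper and lower bounds meet at 3, so that is the treewidth.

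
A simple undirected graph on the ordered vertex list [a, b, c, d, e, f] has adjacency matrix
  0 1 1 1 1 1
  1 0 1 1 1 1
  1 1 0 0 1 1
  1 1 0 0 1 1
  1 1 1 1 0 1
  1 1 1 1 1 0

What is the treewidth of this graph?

A width-4 tree decomposition is:
Bags: B1 = {a, b, d, e, f}  B2 = {a, b, c, e, f}
Tree: B1–B2
The largest bag has 5 vertices, giving width 4; this decomposition certifies tw(G) ≤ 4. Conversely, {a, b, d, e, f} is a clique of size 5, and the vertices of any clique must share a bag in every tree decomposition; so some bag has ≥ 5 vertices and tw(G) ≥ 4. The upper and lower bounds meet at 4, so that is the treewidth.

4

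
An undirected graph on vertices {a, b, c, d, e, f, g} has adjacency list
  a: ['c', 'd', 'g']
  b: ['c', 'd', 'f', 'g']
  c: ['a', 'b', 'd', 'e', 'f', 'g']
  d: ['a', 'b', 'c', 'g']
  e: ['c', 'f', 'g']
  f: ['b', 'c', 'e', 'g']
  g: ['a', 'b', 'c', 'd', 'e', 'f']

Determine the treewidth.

3

A width-3 tree decomposition is:
Bags: B1 = {b, c, f, g}  B2 = {b, c, d, g}  B3 = {a, c, d, g}  B4 = {c, e, f, g}
Tree: B1–B2, B2–B3, B1–B4
The largest bag has 4 vertices, giving width 3; this decomposition certifies tw(G) ≤ 3. Conversely, {a, c, d, g} is a clique of size 4, and the vertices of any clique must share a bag in every tree decomposition; so some bag has ≥ 4 vertices and tw(G) ≥ 3. Hence tw(G) = 3 exactly.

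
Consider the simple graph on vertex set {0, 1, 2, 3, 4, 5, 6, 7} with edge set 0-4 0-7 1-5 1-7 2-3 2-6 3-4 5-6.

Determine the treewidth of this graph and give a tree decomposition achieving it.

The largest bag has 3 vertices, giving width 2; this decomposition certifies tw(G) ≤ 2. For the lower bound, G contains the cycle 5–1–7–0–4–3–2–6–5, so G is not a forest; only forests have treewidth ≤ 1, hence tw(G) ≥ 2. Therefore the treewidth is 2.

Treewidth 2.
One optimal decomposition is:
Bags: B1 = {1, 5, 7}  B2 = {0, 5, 7}  B3 = {0, 4, 5}  B4 = {3, 4, 5}  B5 = {2, 3, 5}  B6 = {2, 5, 6}
Tree: B1–B2, B2–B3, B3–B4, B4–B5, B5–B6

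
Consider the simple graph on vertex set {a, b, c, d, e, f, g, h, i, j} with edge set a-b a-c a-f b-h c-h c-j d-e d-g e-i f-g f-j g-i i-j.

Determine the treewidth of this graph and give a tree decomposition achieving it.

Every bag has size at most 3, so the width is 3 − 1 = 2 and tw(G) ≤ 2. The edges b–h–c–a–b form a cycle, so G is not a tree and its treewidth is at least 2. Hence tw(G) = 2 exactly.

Treewidth 2.
Bags: B1 = {a, b, h}  B2 = {a, c, h}  B3 = {a, c, f}  B4 = {c, f, j}  B5 = {f, g, j}  B6 = {g, i, j}  B7 = {d, g, i}  B8 = {d, e, i}
Tree: B1–B2, B2–B3, B3–B4, B4–B5, B5–B6, B6–B7, B7–B8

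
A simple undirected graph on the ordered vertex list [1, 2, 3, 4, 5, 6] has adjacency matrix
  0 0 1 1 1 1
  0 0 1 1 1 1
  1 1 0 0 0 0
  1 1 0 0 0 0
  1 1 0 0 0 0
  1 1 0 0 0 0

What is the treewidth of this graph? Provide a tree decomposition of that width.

Every bag has size at most 3, so the width is 3 − 1 = 2 and tw(G) ≤ 2. The edges 5–1–6–2–5 form a cycle, so G is not a tree and its treewidth is at least 2. Combining the bounds, tw(G) = 2.

Treewidth 2.
Bags: B1 = {1, 2, 5}  B2 = {1, 2, 6}  B3 = {1, 2, 4}  B4 = {1, 2, 3}
Tree: B1–B2, B2–B3, B3–B4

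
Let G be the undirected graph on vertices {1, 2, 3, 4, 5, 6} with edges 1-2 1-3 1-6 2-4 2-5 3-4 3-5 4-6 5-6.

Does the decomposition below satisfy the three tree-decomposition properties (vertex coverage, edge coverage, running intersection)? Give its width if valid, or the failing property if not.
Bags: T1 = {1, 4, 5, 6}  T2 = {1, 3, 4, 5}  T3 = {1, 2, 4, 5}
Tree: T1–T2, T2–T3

Yes; width 3.

Every vertex of G appears in some bag (union = {1, 2, 3, 4, 5, 6}); every edge is covered by a bag; and for each vertex v the set of bags containing v is connected in the bag tree. The decomposition is therefore valid. The largest bag has 4 vertices, so the width is 3.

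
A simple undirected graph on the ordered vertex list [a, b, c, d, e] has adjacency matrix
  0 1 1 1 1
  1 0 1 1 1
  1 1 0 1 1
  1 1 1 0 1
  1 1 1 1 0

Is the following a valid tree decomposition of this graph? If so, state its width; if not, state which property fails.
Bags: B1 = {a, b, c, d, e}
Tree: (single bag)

Vertex coverage: the bags together contain {a, b, c, d, e}, the full vertex set. Edge coverage: each edge of G has both endpoints in at least one bag. Running intersection: for every vertex, the bags containing it form a connected subtree. All three properties hold, so this is a valid tree decomposition of width max|bag| − 1 = 4, and hence tw(G) ≤ 4.

Yes; width 4.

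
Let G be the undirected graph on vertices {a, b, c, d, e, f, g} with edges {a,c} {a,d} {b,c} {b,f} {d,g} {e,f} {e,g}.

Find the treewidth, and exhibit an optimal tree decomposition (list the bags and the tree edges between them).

The largest bag has 3 vertices, giving width 2; this decomposition certifies tw(G) ≤ 2. Since a–d–g–e–f–b–c–a is a cycle in G, G is not acyclic. Forests are exactly the graphs of treewidth ≤ 1, so tw(G) ≥ 2. Hence tw(G) = 2 exactly.

Treewidth 2.
One such decomposition:
Bags: B1 = {a, d, g}  B2 = {a, e, g}  B3 = {a, e, f}  B4 = {a, b, f}  B5 = {a, b, c}
Tree: B1–B2, B2–B3, B3–B4, B4–B5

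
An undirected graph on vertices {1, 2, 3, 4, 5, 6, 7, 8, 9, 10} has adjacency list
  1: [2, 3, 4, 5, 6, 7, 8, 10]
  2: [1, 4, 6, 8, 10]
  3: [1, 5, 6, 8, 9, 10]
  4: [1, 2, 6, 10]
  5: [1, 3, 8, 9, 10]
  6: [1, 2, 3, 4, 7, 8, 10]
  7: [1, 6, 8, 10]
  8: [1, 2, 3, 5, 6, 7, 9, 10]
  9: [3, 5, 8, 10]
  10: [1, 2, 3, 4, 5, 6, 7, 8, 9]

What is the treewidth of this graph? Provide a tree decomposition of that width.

The largest bag has 5 vertices, giving width 4; this decomposition certifies tw(G) ≤ 4. Conversely, {1, 3, 5, 8, 10} is a clique of size 5, and the vertices of any clique must share a bag in every tree decomposition; so some bag has ≥ 5 vertices and tw(G) ≥ 4. Therefore the treewidth is 4.

Treewidth 4.
One optimal decomposition is:
Bags: B1 = {1, 6, 7, 8, 10}  B2 = {1, 3, 6, 8, 10}  B3 = {1, 2, 6, 8, 10}  B4 = {1, 2, 4, 6, 10}  B5 = {1, 3, 5, 8, 10}  B6 = {3, 5, 8, 9, 10}
Tree: B1–B2, B2–B3, B3–B4, B2–B5, B5–B6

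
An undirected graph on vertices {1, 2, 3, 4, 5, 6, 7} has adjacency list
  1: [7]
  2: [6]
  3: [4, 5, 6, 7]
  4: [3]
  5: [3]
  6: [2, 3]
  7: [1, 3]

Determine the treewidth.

1

A width-1 tree decomposition is:
Bags: B1 = {3, 6}  B2 = {3, 5}  B3 = {3, 7}  B4 = {3, 4}  B5 = {1, 7}  B6 = {2, 6}
Tree: B1–B2, B2–B3, B2–B4, B3–B5, B1–B6
Every bag has size at most 2, so the width is 2 − 1 = 1 and tw(G) ≤ 1. Since G has at least one edge (e.g. 6–3), it is not an edgeless graph, so tw(G) ≥ 1. Hence tw(G) = 1 exactly.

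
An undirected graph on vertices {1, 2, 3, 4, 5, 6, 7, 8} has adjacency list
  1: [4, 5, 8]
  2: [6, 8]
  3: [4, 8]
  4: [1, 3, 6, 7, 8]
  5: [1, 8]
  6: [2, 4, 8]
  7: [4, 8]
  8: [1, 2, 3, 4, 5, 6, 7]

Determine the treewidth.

A width-2 tree decomposition is:
Bags: B1 = {2, 6, 8}  B2 = {4, 6, 8}  B3 = {3, 4, 8}  B4 = {1, 4, 8}  B5 = {4, 7, 8}  B6 = {1, 5, 8}
Tree: B1–B2, B2–B3, B3–B4, B2–B5, B4–B6
Each bag holds 3 vertices, so the decomposition has width 2, which upper-bounds the treewidth. On the other hand G contains the 3-clique {2, 6, 8}. A clique must lie in a single bag of any decomposition, so no decomposition can have width below 2. The upper and lower bounds meet at 2, so that is the treewidth.

2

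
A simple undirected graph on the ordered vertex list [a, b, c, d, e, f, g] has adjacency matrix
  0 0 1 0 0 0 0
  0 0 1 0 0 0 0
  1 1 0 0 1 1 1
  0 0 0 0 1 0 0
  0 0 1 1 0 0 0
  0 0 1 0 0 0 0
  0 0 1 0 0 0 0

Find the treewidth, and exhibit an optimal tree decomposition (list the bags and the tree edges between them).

Treewidth 1.
One optimal decomposition is:
Bags: B1 = {c, f}  B2 = {a, c}  B3 = {c, e}  B4 = {c, g}  B5 = {d, e}  B6 = {b, c}
Tree: B1–B2, B1–B3, B1–B4, B3–B5, B2–B6

The largest bag has 2 vertices, giving width 1; this decomposition certifies tw(G) ≤ 1. Any graph with an edge has treewidth ≥ 1, and G has the edge f–c. The upper and lower bounds meet at 1, so that is the treewidth.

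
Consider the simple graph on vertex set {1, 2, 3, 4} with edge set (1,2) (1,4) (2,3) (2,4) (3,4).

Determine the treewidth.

A width-2 tree decomposition is:
Bags: B1 = {2, 3, 4}  B2 = {1, 2, 4}
Tree: B1–B2
Each bag holds 3 vertices, so the decomposition has width 2, which upper-bounds the treewidth. For the lower bound, the 3 vertices {1, 2, 4} are pairwise adjacent, and any tree decomposition puts a clique entirely inside one bag — forcing width ≥ 2. Combining the bounds, tw(G) = 2.

2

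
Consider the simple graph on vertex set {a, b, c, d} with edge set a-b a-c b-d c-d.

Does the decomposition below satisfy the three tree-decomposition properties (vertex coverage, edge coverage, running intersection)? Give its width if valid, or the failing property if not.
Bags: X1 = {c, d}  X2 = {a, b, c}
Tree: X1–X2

No — edge (b,d) lies in no bag.

A tree decomposition must satisfy three properties: every vertex lies in some bag; for every edge, both endpoints lie together in some bag; and for every vertex, the bags containing it form a connected subtree. Here edge (b,d) lies in no bag, so the decomposition is invalid.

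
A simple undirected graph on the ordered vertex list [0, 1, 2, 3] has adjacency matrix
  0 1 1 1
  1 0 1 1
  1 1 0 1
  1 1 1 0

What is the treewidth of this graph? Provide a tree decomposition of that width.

Treewidth 3.
One optimal decomposition is:
Bags: B1 = {0, 1, 2, 3}
Tree: (single bag)

With just one bag of size 4, the width is 4 − 1 = 3, so tw(G) ≤ 3. For the lower bound, the 4 vertices {0, 1, 2, 3} are pairwise adjacent, and any tree decomposition puts a clique entirely inside one bag — forcing width ≥ 3. The upper and lower bounds meet at 3, so that is the treewidth.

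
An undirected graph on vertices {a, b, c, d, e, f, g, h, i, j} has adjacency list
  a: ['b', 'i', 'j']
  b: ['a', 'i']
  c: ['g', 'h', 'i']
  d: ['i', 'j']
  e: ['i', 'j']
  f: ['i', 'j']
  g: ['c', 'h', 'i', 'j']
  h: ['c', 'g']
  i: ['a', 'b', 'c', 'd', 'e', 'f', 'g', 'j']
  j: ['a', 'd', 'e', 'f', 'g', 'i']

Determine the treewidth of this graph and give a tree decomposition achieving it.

Treewidth 2.
Bags: B1 = {a, i, j}  B2 = {a, b, i}  B3 = {g, i, j}  B4 = {c, g, i}  B5 = {e, i, j}  B6 = {f, i, j}  B7 = {c, g, h}  B8 = {d, i, j}
Tree: B1–B2, B1–B3, B3–B4, B3–B5, B5–B6, B4–B7, B3–B8

The largest bag has 3 vertices, giving width 2; this decomposition certifies tw(G) ≤ 2. Conversely, {c, g, h} is a clique of size 3, and the vertices of any clique must share a bag in every tree decomposition; so some bag has ≥ 3 vertices and tw(G) ≥ 2. Combining the bounds, tw(G) = 2.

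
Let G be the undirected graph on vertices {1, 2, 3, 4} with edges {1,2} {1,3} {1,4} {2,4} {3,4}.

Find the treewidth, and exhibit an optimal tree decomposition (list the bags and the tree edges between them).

Treewidth 2.
One such decomposition:
Bags: B1 = {1, 2, 4}  B2 = {1, 3, 4}
Tree: B1–B2

The largest bag has 3 vertices, giving width 2; this decomposition certifies tw(G) ≤ 2. Conversely, {1, 2, 4} is a clique of size 3, and the vertices of any clique must share a bag in every tree decomposition; so some bag has ≥ 3 vertices and tw(G) ≥ 2. Combining the bounds, tw(G) = 2.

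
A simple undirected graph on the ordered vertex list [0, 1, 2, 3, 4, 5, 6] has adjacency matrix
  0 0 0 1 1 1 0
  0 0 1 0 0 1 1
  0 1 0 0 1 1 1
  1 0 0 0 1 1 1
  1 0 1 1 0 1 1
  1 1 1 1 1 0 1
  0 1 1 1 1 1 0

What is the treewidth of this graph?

A width-3 tree decomposition is:
Bags: B1 = {2, 4, 5, 6}  B2 = {3, 4, 5, 6}  B3 = {0, 3, 4, 5}  B4 = {1, 2, 5, 6}
Tree: B1–B2, B2–B3, B1–B4
Each bag holds 4 vertices, so the decomposition has width 3, which upper-bounds the treewidth. On the other hand G contains the 4-clique {1, 2, 5, 6}. A clique must lie in a single bag of any decomposition, so no decomposition can have width below 3. The upper and lower bounds meet at 3, so that is the treewidth.

3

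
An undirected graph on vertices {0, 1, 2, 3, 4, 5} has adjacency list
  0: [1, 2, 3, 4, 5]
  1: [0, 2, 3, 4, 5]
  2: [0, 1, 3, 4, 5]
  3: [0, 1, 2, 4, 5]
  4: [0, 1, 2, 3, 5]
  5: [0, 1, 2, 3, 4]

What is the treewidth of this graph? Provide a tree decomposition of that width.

A single bag containing all 6 vertices is trivially a valid decomposition of width 5. For the lower bound, the 6 vertices {0, 1, 2, 3, 4, 5} are pairwise adjacent, and any tree decomposition puts a clique entirely inside one bag — forcing width ≥ 5. Combining the bounds, tw(G) = 5.

Treewidth 5.
One optimal decomposition is:
Bags: B1 = {0, 1, 2, 3, 4, 5}
Tree: (single bag)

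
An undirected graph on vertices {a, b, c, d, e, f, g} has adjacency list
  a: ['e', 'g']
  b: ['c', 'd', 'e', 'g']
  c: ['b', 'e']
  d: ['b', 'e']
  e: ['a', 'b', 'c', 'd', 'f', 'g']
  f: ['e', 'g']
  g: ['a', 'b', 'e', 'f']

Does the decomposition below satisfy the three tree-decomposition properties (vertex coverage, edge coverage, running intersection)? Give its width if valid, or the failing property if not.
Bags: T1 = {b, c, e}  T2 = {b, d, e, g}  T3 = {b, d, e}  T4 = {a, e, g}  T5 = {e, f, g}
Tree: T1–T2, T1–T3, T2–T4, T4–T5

No — bags containing vertex d are not connected in the tree.

A tree decomposition must satisfy three properties: every vertex lies in some bag; for every edge, both endpoints lie together in some bag; and for every vertex, the bags containing it form a connected subtree. Here bags containing vertex d are not connected in the tree, so the decomposition is invalid.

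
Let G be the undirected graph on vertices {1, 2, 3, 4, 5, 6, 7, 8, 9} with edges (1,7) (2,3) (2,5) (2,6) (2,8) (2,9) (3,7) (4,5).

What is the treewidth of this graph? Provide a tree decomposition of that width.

Every bag has size at most 2, so the width is 2 − 1 = 1 and tw(G) ≤ 1. Since G has at least one edge (e.g. 2–8), it is not an edgeless graph, so tw(G) ≥ 1. Therefore the treewidth is 1.

Treewidth 1.
Bags: B1 = {2, 8}  B2 = {2, 3}  B3 = {2, 5}  B4 = {3, 7}  B5 = {2, 9}  B6 = {2, 6}  B7 = {1, 7}  B8 = {4, 5}
Tree: B1–B2, B2–B3, B2–B4, B3–B5, B2–B6, B4–B7, B3–B8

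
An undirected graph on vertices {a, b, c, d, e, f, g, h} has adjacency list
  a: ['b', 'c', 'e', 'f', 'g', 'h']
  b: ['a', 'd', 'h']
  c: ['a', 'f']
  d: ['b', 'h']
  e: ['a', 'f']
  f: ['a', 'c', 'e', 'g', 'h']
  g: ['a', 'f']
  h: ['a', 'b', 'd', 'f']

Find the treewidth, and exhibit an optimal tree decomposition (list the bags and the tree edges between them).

Treewidth 2.
Bags: B1 = {b, d, h}  B2 = {a, b, h}  B3 = {a, f, h}  B4 = {a, e, f}  B5 = {a, c, f}  B6 = {a, f, g}
Tree: B1–B2, B2–B3, B3–B4, B4–B5, B4–B6

The largest bag has 3 vertices, giving width 2; this decomposition certifies tw(G) ≤ 2. For the lower bound, the 3 vertices {b, d, h} are pairwise adjacent, and any tree decomposition puts a clique entirely inside one bag — forcing width ≥ 2. The upper and lower bounds meet at 2, so that is the treewidth.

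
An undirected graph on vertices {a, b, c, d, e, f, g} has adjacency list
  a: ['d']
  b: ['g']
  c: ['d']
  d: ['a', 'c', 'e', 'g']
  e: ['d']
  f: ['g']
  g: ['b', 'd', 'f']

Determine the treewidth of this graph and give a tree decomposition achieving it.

Every bag has size at most 2, so the width is 2 − 1 = 1 and tw(G) ≤ 1. Since G has at least one edge (e.g. d–g), it is not an edgeless graph, so tw(G) ≥ 1. Combining the bounds, tw(G) = 1.

Treewidth 1.
One optimal decomposition is:
Bags: B1 = {d, g}  B2 = {b, g}  B3 = {d, e}  B4 = {a, d}  B5 = {c, d}  B6 = {f, g}
Tree: B1–B2, B1–B3, B1–B4, B1–B5, B2–B6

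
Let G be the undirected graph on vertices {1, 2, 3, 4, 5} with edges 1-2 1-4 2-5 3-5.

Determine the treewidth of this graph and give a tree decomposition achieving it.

Treewidth 1.
One optimal decomposition is:
Bags: B1 = {3, 5}  B2 = {2, 5}  B3 = {1, 2}  B4 = {1, 4}
Tree: B1–B2, B2–B3, B3–B4

Every bag has size at most 2, so the width is 2 − 1 = 1 and tw(G) ≤ 1. Any graph with an edge has treewidth ≥ 1, and G has the edge 3–5. Therefore the treewidth is 1.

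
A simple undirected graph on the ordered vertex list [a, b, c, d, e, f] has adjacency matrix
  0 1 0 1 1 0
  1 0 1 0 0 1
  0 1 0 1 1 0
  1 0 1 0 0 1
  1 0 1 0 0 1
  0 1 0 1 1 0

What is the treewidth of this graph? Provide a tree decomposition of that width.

Treewidth 3.
Bags: B1 = {b, c, d, e}  B2 = {b, d, e, f}  B3 = {a, b, d, e}
Tree: B1–B2, B2–B3

Every bag has size at most 4, so the width is 4 − 1 = 3 and tw(G) ≤ 3. For the lower bound: the 4 vertex sets {c,d}, {e,f}, {b}, {a} are disjoint, each induces a connected subgraph, and every pair is joined by at least one edge of G. Contracting each set to a single vertex therefore yields K_{4} as a minor, and since treewidth is minor-monotone, tw(G) ≥ tw(K_{4}) = 3. The upper and lower bounds meet at 3, so that is the treewidth.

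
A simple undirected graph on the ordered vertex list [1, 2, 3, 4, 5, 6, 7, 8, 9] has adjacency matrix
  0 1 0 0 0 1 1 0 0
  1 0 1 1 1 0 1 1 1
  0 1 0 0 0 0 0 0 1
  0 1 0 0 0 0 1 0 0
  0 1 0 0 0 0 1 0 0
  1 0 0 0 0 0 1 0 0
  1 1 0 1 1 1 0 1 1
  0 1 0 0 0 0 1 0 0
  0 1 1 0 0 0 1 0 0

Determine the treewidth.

2

A width-2 tree decomposition is:
Bags: B1 = {2, 7, 9}  B2 = {2, 7, 8}  B3 = {2, 4, 7}  B4 = {1, 2, 7}  B5 = {2, 5, 7}  B6 = {2, 3, 9}  B7 = {1, 6, 7}
Tree: B1–B2, B2–B3, B2–B4, B2–B5, B1–B6, B4–B7
The largest bag has 3 vertices, giving width 2; this decomposition certifies tw(G) ≤ 2. For the lower bound, the 3 vertices {2, 3, 9} are pairwise adjacent, and any tree decomposition puts a clique entirely inside one bag — forcing width ≥ 2. Combining the bounds, tw(G) = 2.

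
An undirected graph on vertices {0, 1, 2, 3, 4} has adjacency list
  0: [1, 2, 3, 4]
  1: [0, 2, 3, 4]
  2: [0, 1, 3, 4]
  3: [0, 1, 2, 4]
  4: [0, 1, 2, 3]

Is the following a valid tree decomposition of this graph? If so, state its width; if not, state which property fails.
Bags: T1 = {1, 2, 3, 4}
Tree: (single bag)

A tree decomposition must satisfy three properties: every vertex lies in some bag; for every edge, both endpoints lie together in some bag; and for every vertex, the bags containing it form a connected subtree. Here vertex 0 appears in no bag, so the decomposition is invalid.

No — vertex 0 appears in no bag.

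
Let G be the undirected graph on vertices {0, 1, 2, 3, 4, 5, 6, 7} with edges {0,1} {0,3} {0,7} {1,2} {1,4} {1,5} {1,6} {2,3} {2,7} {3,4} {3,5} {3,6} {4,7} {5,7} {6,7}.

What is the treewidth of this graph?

3

A width-3 tree decomposition is:
Bags: B1 = {0, 1, 3, 7}  B2 = {1, 3, 4, 7}  B3 = {1, 3, 6, 7}  B4 = {1, 2, 3, 7}  B5 = {1, 3, 5, 7}
Tree: B1–B2, B2–B3, B3–B4, B4–B5
Every bag has size at most 4, so the width is 4 − 1 = 3 and tw(G) ≤ 3. For the lower bound: the 4 vertex sets {0,3}, {1,4}, {7}, {6} are disjoint, each induces a connected subgraph, and every pair is joined by at least one edge of G. Contracting each set to a single vertex therefore yields K_{4} as a minor, and since treewidth is minor-monotone, tw(G) ≥ tw(K_{4}) = 3. Combining the bounds, tw(G) = 3.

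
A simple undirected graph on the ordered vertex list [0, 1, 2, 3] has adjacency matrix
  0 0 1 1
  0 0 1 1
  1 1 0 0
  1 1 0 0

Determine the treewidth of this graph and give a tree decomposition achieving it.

Every bag has size at most 3, so the width is 3 − 1 = 2 and tw(G) ≤ 2. For the lower bound, G contains the cycle 1–2–0–3–1, so G is not a forest; only forests have treewidth ≤ 1, hence tw(G) ≥ 2. Therefore the treewidth is 2.

Treewidth 2.
One optimal decomposition is:
Bags: B1 = {0, 1, 2}  B2 = {0, 1, 3}
Tree: B1–B2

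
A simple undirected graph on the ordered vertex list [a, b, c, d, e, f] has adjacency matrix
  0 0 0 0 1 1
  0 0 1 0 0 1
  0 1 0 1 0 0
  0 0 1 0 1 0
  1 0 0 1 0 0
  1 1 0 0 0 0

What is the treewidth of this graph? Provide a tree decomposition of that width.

Treewidth 2.
One such decomposition:
Bags: B1 = {a, e, f}  B2 = {b, e, f}  B3 = {b, c, e}  B4 = {c, d, e}
Tree: B1–B2, B2–B3, B3–B4

The largest bag has 3 vertices, giving width 2; this decomposition certifies tw(G) ≤ 2. For the lower bound, G contains the cycle e–a–f–b–c–d–e, so G is not a forest; only forests have treewidth ≤ 1, hence tw(G) ≥ 2. Therefore the treewidth is 2.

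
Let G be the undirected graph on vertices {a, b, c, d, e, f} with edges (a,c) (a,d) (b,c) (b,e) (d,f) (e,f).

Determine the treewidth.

2

A width-2 tree decomposition is:
Bags: B1 = {d, e, f}  B2 = {a, d, e}  B3 = {a, c, e}  B4 = {b, c, e}
Tree: B1–B2, B2–B3, B3–B4
The largest bag has 3 vertices, giving width 2; this decomposition certifies tw(G) ≤ 2. The edges e–f–d–a–c–b–e form a cycle, so G is not a tree and its treewidth is at least 2. Combining the bounds, tw(G) = 2.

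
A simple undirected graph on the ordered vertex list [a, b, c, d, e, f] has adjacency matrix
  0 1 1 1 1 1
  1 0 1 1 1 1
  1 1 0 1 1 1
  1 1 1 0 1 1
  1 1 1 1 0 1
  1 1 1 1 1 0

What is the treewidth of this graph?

5

A width-5 tree decomposition is:
Bags: B1 = {a, b, c, d, e, f}
Tree: (single bag)
With just one bag of size 6, the width is 6 − 1 = 5, so tw(G) ≤ 5. Conversely, {a, b, c, d, e, f} is a clique of size 6, and the vertices of any clique must share a bag in every tree decomposition; so some bag has ≥ 6 vertices and tw(G) ≥ 5. Combining the bounds, tw(G) = 5.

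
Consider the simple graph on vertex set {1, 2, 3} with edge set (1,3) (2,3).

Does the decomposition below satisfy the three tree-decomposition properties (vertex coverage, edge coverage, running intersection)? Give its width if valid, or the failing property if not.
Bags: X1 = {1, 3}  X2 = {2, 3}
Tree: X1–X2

Vertex coverage: the bags together contain {1, 2, 3}, the full vertex set. Edge coverage: each edge of G has both endpoints in at least one bag. Running intersection: for every vertex, the bags containing it form a connected subtree. All three properties hold, so this is a valid tree decomposition of width max|bag| − 1 = 1, and hence tw(G) ≤ 1.

Yes; width 1.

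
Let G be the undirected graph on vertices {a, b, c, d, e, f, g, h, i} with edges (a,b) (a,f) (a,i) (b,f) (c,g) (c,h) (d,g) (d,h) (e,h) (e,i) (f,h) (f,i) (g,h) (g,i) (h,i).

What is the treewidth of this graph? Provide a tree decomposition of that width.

Every bag has size at most 3, so the width is 3 − 1 = 2 and tw(G) ≤ 2. On the other hand G contains the 3-clique {d, g, h}. A clique must lie in a single bag of any decomposition, so no decomposition can have width below 2. Hence tw(G) = 2 exactly.

Treewidth 2.
Bags: B1 = {g, h, i}  B2 = {f, h, i}  B3 = {c, g, h}  B4 = {a, f, i}  B5 = {a, b, f}  B6 = {d, g, h}  B7 = {e, h, i}
Tree: B1–B2, B1–B3, B2–B4, B4–B5, B3–B6, B1–B7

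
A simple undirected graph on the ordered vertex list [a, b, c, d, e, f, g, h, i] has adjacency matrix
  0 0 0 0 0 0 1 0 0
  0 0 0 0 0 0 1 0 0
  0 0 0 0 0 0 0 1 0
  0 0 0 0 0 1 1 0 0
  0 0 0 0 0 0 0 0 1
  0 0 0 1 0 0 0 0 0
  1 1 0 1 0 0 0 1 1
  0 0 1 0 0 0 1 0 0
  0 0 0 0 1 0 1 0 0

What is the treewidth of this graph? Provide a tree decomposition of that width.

Each bag holds 2 vertices, so the decomposition has width 1, which upper-bounds the treewidth. Any graph with an edge has treewidth ≥ 1, and G has the edge g–h. Therefore the treewidth is 1.

Treewidth 1.
One optimal decomposition is:
Bags: B1 = {g, h}  B2 = {g, i}  B3 = {b, g}  B4 = {d, g}  B5 = {e, i}  B6 = {c, h}  B7 = {a, g}  B8 = {d, f}
Tree: B1–B2, B1–B3, B2–B4, B2–B5, B1–B6, B4–B7, B4–B8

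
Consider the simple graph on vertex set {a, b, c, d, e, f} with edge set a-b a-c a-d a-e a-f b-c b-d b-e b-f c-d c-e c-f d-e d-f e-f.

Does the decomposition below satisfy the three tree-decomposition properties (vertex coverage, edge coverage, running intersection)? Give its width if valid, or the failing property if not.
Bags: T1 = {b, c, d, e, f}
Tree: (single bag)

No — vertex a appears in no bag.

A tree decomposition must satisfy three properties: every vertex lies in some bag; for every edge, both endpoints lie together in some bag; and for every vertex, the bags containing it form a connected subtree. Here vertex a appears in no bag, so the decomposition is invalid.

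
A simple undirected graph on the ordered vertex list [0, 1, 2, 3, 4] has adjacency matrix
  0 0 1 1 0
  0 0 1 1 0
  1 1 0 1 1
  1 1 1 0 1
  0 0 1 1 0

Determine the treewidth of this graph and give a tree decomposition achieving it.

The largest bag has 3 vertices, giving width 2; this decomposition certifies tw(G) ≤ 2. Conversely, {0, 2, 3} is a clique of size 3, and the vertices of any clique must share a bag in every tree decomposition; so some bag has ≥ 3 vertices and tw(G) ≥ 2. Combining the bounds, tw(G) = 2.

Treewidth 2.
One such decomposition:
Bags: B1 = {1, 2, 3}  B2 = {2, 3, 4}  B3 = {0, 2, 3}
Tree: B1–B2, B2–B3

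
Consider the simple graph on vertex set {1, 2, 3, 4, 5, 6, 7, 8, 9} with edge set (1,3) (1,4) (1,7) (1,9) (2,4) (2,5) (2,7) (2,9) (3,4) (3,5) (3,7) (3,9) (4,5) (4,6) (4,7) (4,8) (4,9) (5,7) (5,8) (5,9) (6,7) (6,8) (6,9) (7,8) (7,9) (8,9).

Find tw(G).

4

A width-4 tree decomposition is:
Bags: B1 = {3, 4, 5, 7, 9}  B2 = {2, 4, 5, 7, 9}  B3 = {4, 5, 7, 8, 9}  B4 = {4, 6, 7, 8, 9}  B5 = {1, 3, 4, 7, 9}
Tree: B1–B2, B2–B3, B3–B4, B1–B5
Each bag holds 5 vertices, so the decomposition has width 4, which upper-bounds the treewidth. Conversely, {1, 3, 4, 7, 9} is a clique of size 5, and the vertices of any clique must share a bag in every tree decomposition; so some bag has ≥ 5 vertices and tw(G) ≥ 4. The upper and lower bounds meet at 4, so that is the treewidth.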